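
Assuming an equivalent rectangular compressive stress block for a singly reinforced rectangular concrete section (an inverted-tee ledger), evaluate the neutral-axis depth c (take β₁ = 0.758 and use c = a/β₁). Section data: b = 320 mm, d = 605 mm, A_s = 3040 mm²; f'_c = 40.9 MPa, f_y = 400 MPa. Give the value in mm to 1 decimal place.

T = A_s f_y = 3040 × 400 = 1216000 N = 1216 kN.
Setting C = 0.85 f'_c a b equal to T: a = 1216000/(0.85 × 40.9 × 320) = 109.305 mm.
With β₁ = 0.758, c = a/β₁ = 109.305/0.758 = 144.2 mm.

c ≈ 144.2 mm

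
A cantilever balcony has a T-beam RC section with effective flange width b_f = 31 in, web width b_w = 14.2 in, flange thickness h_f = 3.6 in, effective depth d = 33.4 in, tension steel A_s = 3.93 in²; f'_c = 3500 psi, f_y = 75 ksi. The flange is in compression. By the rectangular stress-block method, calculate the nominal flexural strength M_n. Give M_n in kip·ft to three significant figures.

Tension: T = A_s f_y = 3.93 × 75 = 294.75 kips.
Try a within the flange: a = T/(0.85 f'_c b_f) = 294.75/(0.85 × 3.5 × 31) = 3.196 in.
Since a = 3.196 ≤ h_f = 3.6 in, the stress block lies entirely in the flange; analyse as a rectangular beam of width b_f.
M_n = T(d − a/2) = 294.75 × (33.4 − 1.598) = 9373.6 kip·in.
M_n = 9373.6/12 = 781.13 kip·ft.

M_n ≈ 781 kip·ft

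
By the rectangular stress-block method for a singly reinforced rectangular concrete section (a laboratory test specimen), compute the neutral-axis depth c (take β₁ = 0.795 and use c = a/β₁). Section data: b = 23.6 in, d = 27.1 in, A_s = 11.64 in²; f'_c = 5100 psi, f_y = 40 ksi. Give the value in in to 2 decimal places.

T = A_s f_y = 11.64 × 40 = 465.6 kips.
a = T/(0.85 f'_c b) = 465.6/(0.85 × 5.1 × 23.6) = 4.5511 in.
With β₁ = 0.795, c = a/β₁ = 4.5511/0.795 = 5.72 in.

c ≈ 5.72 in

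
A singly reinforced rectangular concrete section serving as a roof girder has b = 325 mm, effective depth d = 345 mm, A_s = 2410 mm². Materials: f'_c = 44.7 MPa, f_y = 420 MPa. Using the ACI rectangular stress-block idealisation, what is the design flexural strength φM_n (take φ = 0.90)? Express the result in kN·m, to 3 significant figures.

φM_n ≈ 277 kN·m

T = A_s f_y = 2410 × 420 = 1012200 N = 1012.2 kN.
From C = T: a = T/(0.85 f'_c b) = 1012200/(0.85 × 44.7 × 325) = 81.97 mm.
M_n = T(d − a/2) = 1012.2 kN × (345 − 40.985) mm = 307.72 kN·m.
φM_n = 0.90 × 307.72 = 276.95 kN·m.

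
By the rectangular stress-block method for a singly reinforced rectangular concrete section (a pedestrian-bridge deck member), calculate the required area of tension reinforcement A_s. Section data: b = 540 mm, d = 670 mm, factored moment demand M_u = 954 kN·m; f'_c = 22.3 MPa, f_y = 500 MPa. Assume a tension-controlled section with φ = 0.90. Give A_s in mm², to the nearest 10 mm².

M_n = M_u/φ = 954/0.90 = 1060 kN·m.
With M_n = 0.85 f'_c a b (d − a/2), solve the quadratic for a:
a = d − √(d² − 2M_n/(0.85 f'_c b)) = 670 − √(670² − 2 × 1060×10⁶/(0.85 × 22.3 × 540)) = 178.29 mm.
A_s = 0.85 f'_c a b / f_y = 0.85 × 22.3 × 178.29 × 540 / 500 = 3649.8 mm².

A_s ≈ 3650 mm²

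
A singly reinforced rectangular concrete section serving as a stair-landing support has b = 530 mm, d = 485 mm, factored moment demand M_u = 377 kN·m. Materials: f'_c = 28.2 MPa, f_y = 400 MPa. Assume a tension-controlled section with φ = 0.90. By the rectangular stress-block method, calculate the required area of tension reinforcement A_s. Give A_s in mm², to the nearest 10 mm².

A_s ≈ 2340 mm²

M_n = M_u/φ = 377/0.90 = 418.889 kN·m.
With M_n = 0.85 f'_c a b (d − a/2), solve the quadratic for a:
a = d − √(d² − 2M_n/(0.85 f'_c b)) = 485 − √(485² − 2 × 418.889×10⁶/(0.85 × 28.2 × 530)) = 73.56 mm.
A_s = 0.85 f'_c a b / f_y = 0.85 × 28.2 × 73.56 × 530 / 400 = 2336.3 mm².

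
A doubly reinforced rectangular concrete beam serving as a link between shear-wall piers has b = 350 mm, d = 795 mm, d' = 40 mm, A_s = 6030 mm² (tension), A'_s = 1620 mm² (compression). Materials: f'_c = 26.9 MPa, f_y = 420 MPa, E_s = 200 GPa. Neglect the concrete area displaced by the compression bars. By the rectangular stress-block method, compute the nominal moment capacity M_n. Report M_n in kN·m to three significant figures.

Assume both tension and compression steel yield.
Net tension couple steel: A_s − A'_s = 4410 mm².
a = (A_s − A'_s) f_y / (0.85 f'_c b) = 1852200/(0.85 × 26.9 × 350) = 231.45 mm.
c = a/β₁ = 231.45/0.85 = 272.29 mm; ε'_s = 0.003(c − d')/c = 0.0026 ≥ f_y/E_s = 0.0021, so compression steel does yield.
M_n = (A_s − A'_s) f_y (d − a/2) + A'_s f_y (d − d') = [1852200 × (795 − 115.725) + 680400 × (795 − 40)] × 10⁻⁶ = 1258.15 + 513.70 = 1771.85 kN·m.

M_n ≈ 1770 kN·m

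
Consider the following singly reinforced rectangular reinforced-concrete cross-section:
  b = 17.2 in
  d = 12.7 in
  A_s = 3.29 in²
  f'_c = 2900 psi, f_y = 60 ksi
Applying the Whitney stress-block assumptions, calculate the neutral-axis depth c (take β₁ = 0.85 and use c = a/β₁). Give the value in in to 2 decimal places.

c ≈ 5.48 in

T = A_s f_y = 3.29 × 60 = 197.4 kips.
a = T/(0.85 f'_c b) = 197.4/(0.85 × 2.9 × 17.2) = 4.6559 in.
With β₁ = 0.85, c = a/β₁ = 4.6559/0.85 = 5.48 in.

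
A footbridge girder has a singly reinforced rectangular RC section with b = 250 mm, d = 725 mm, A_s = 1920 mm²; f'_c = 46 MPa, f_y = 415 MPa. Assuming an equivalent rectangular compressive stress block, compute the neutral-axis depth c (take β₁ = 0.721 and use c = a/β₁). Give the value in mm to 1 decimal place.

T = A_s f_y = 1920 × 415 = 796800 N = 796.8 kN.
Setting C = 0.85 f'_c a b equal to T: a = 796800/(0.85 × 46 × 250) = 81.514 mm.
With β₁ = 0.721, c = a/β₁ = 81.514/0.721 = 113.1 mm.

c ≈ 113.1 mm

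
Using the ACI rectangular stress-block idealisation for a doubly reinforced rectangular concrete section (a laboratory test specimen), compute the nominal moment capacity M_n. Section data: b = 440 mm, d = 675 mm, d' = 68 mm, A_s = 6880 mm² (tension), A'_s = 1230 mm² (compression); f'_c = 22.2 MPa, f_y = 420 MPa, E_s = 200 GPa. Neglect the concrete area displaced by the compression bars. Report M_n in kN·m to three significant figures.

Assume both tension and compression steel yield.
Net tension couple steel: A_s − A'_s = 5650 mm².
a = (A_s − A'_s) f_y / (0.85 f'_c b) = 2373000/(0.85 × 22.2 × 440) = 285.81 mm.
c = a/β₁ = 285.81/0.85 = 336.25 mm; ε'_s = 0.003(c − d')/c = 0.0024 ≥ f_y/E_s = 0.0021, so compression steel does yield.
M_n = (A_s − A'_s) f_y (d − a/2) + A'_s f_y (d − d') = [2373000 × (675 − 142.905) + 516600 × (675 − 68)] × 10⁻⁶ = 1262.66 + 313.58 = 1576.24 kN·m.

M_n ≈ 1580 kN·m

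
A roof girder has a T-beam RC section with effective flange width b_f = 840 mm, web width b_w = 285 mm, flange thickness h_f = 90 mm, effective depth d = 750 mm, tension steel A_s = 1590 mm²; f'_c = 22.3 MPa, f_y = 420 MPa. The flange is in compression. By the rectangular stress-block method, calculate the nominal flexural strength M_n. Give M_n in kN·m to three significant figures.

M_n ≈ 487 kN·m

Tension: T = A_s f_y = 1590 × 420 = 667800 N.
Try a within the flange: a = T/(0.85 f'_c b_f) = 667800/(0.85 × 22.3 × 840) = 41.94 mm.
Since a = 41.94 ≤ h_f = 90 mm, the stress block lies entirely in the flange; analyse as a rectangular beam of width b_f.
M_n = T(d − a/2) = 667800 × (750 − 20.97) = 486.85 × 10⁶ N·mm.
M_n = 486.85 kN·m.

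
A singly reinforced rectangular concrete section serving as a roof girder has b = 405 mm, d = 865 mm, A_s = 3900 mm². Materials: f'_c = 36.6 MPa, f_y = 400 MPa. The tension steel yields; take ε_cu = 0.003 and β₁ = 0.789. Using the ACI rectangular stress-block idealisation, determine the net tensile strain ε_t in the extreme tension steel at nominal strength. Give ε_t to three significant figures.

a = A_s f_y/(0.85 f'_c b) = 123.81 mm.
β₁ = 0.789, so c = a/β₁ = 123.81/0.789 = 156.92 mm.
From the linear strain diagram with ε_cu = 0.003: ε_t = 0.003 (d − c)/c = 0.003 × (865 − 156.92)/156.92 = 0.0135.
Since ε_t ≥ 0.005, the section is tension-controlled.

ε_t ≈ 0.0135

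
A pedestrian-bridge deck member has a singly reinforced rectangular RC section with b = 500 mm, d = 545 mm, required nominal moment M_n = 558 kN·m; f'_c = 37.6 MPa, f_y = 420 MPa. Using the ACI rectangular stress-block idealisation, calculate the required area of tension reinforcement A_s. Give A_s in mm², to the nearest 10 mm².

A_s ≈ 2600 mm²

With M_n = 0.85 f'_c a b (d − a/2), solve the quadratic for a:
a = d − √(d² − 2M_n/(0.85 f'_c b)) = 545 − √(545² − 2 × 558×10⁶/(0.85 × 37.6 × 500)) = 68.36 mm.
A_s = 0.85 f'_c a b / f_y = 0.85 × 37.6 × 68.36 × 500 / 420 = 2600.9 mm².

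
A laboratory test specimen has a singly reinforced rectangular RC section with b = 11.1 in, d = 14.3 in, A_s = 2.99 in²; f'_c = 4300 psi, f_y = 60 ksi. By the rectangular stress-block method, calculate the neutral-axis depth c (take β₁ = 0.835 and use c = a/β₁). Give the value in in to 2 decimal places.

c ≈ 5.30 in

T = A_s f_y = 2.99 × 60 = 179.4 kips.
a = T/(0.85 f'_c b) = 179.4/(0.85 × 4.3 × 11.1) = 4.4219 in.
With β₁ = 0.835, c = a/β₁ = 4.4219/0.835 = 5.30 in.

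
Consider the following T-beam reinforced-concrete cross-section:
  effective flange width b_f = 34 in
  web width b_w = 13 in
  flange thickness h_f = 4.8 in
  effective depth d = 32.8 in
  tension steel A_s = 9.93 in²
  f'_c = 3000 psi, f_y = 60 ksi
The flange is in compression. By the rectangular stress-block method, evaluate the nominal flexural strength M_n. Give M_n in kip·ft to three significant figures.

M_n ≈ 1430 kip·ft

Tension: T = A_s f_y = 9.93 × 60 = 595.8 kips.
Try a within the flange: a = T/(0.85 f'_c b_f) = 595.8/(0.85 × 3 × 34) = 6.872 in.
a = 6.872 > h_f = 4.8 in: the block extends into the web. Split into flange-overhang and web parts.
C_f = 0.85 f'_c (b_f − b_w) h_f = 0.85 × 3 × (34 − 13) × 4.8 = 257.0 kips.
Remaining web compression depth: a_w = (T − C_f)/(0.85 f'_c b_w) = (595.8 − 257.0)/(0.85 × 3 × 13) = 10.220 in.
M_n = C_f(d − h_f/2) + (T − C_f)(d − a_w/2) = 257.0 × (32.8 − 2.4) + 338.8 × (32.8 − 5.11) = 7812.8 + 9381.4 = 17194.2 kip·in.
M_n = 17194.2/12 = 1432.85 kip·ft.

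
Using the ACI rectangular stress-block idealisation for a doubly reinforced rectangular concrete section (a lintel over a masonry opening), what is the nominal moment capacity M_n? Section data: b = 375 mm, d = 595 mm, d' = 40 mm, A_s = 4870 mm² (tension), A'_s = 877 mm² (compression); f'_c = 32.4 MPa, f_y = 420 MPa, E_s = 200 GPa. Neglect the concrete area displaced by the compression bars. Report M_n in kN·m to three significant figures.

M_n ≈ 1070 kN·m

Assume both tension and compression steel yield.
Net tension couple steel: A_s − A'_s = 3993 mm².
a = (A_s − A'_s) f_y / (0.85 f'_c b) = 1677060/(0.85 × 32.4 × 375) = 162.39 mm.
c = a/β₁ = 162.39/0.819 = 198.28 mm; ε'_s = 0.003(c − d')/c = 0.0024 ≥ f_y/E_s = 0.0021, so compression steel does yield.
M_n = (A_s − A'_s) f_y (d − a/2) + A'_s f_y (d − d') = [1677060 × (595 − 81.195) + 368340 × (595 − 40)] × 10⁻⁶ = 861.68 + 204.43 = 1066.11 kN·m.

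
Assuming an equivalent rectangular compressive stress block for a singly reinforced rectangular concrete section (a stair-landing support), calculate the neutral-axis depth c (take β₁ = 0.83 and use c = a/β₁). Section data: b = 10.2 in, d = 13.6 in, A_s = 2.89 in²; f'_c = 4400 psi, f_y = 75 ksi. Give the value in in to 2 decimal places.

T = A_s f_y = 2.89 × 75 = 216.75 kips.
a = T/(0.85 f'_c b) = 216.75/(0.85 × 4.4 × 10.2) = 5.6818 in.
With β₁ = 0.83, c = a/β₁ = 5.6818/0.83 = 6.85 in.

c ≈ 6.85 in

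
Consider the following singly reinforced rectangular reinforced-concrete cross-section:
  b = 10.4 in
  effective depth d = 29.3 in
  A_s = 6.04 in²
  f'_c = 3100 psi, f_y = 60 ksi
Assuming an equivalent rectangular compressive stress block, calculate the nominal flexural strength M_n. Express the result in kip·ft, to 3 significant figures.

T = A_s f_y = 6.04 × 60 = 362.4 kips.
a = T/(0.85 f'_c b) = 362.4/(0.85 × 3.1 × 10.4) = 13.224 in.
M_n = T(d − a/2) = 362.4 × (29.3 − 6.612) = 8222.1 kip·in = 8222.1/12 = 685.18 kip·ft.

M_n ≈ 685 kip·ft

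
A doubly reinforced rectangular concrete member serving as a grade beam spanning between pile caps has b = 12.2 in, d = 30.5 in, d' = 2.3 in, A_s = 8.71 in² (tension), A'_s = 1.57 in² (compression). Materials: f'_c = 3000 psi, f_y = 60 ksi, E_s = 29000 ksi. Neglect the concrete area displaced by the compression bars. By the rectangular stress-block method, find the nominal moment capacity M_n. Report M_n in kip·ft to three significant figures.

M_n ≈ 1060 kip·ft

Assume both steels yield.
a = (A_s − A'_s) f_y/(0.85 f'_c b) = (8.71 − 1.57) × 60/(0.85 × 3 × 12.2) = 13.770 in.
c = a/β₁ = 13.770/0.85 = 16.200 in; ε'_s = 0.003(c − d')/c = 0.0026 ≥ ε_y = 0.0021, so the compression steel yields.
M_n = (A_s − A'_s) f_y (d − a/2) + A'_s f_y (d − d') = 428.4 × (30.5 − 6.885) + 94.2 × (30.5 − 2.3) = 10116.7 + 2656.4 = 12773.1 kip·in = 12773.1/12 = 1064.43 kip·ft.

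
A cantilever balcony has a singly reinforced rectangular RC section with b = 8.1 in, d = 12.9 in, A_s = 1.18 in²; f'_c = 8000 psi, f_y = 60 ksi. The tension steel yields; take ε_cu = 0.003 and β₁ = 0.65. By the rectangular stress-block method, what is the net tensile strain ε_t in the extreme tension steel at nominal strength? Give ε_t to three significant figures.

ε_t ≈ 0.0166

a = A_s f_y/(0.85 f'_c b) = 1.285 in.
β₁ = 0.65, so c = a/β₁ = 1.285/0.65 = 1.977 in.
From the linear strain diagram with ε_cu = 0.003: ε_t = 0.003 (d − c)/c = 0.003 × (12.9 − 1.977)/1.977 = 0.0166.
Since ε_t ≥ 0.005, the section is tension-controlled.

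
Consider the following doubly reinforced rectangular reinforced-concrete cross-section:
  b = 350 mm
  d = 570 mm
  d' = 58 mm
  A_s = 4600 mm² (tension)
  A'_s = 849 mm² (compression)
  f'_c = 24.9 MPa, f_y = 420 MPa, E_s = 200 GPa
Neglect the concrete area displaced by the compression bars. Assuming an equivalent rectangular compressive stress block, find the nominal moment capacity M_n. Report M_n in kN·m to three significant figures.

Assume both tension and compression steel yield.
Net tension couple steel: A_s − A'_s = 3751 mm².
a = (A_s − A'_s) f_y / (0.85 f'_c b) = 1575420/(0.85 × 24.9 × 350) = 212.67 mm.
c = a/β₁ = 212.67/0.85 = 250.20 mm; ε'_s = 0.003(c − d')/c = 0.0023 ≥ f_y/E_s = 0.0021, so compression steel does yield.
M_n = (A_s − A'_s) f_y (d − a/2) + A'_s f_y (d − d') = [1575420 × (570 − 106.335) + 356580 × (570 − 58)] × 10⁻⁶ = 730.47 + 182.57 = 913.04 kN·m.

M_n ≈ 913 kN·m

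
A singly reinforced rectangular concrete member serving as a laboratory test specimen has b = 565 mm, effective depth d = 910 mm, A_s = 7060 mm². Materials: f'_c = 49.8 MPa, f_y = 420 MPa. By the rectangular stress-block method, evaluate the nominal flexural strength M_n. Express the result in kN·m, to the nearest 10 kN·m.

M_n ≈ 2510 kN·m

T = A_s f_y = 7060 × 420 = 2965200 N = 2965.2 kN.
From C = T: a = T/(0.85 f'_c b) = 2965200/(0.85 × 49.8 × 565) = 123.98 mm.
M_n = T(d − a/2) = 2965.2 kN × (910 − 61.99) mm = 2514.52 kN·m.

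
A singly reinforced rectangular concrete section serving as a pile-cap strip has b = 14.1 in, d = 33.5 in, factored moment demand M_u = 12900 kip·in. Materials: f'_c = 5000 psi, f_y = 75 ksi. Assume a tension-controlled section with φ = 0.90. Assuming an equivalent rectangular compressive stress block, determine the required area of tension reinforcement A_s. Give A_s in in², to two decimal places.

A_s ≈ 6.49 in²

M_n = M_u/φ = 12900/0.90 = 14333.3 kip·in.
From M_n = 0.85 f'_c a b (d − a/2):
a = d − √(d² − 2M_n/(0.85 f'_c b)) = 33.5 − √(33.5² − 2 × 14333.3/(0.85 × 5 × 14.1)) = 8.125 in.
A_s = 0.85 f'_c a b / f_y = 0.85 × 5 × 8.125 × 14.1 / 75 = 6.492 in².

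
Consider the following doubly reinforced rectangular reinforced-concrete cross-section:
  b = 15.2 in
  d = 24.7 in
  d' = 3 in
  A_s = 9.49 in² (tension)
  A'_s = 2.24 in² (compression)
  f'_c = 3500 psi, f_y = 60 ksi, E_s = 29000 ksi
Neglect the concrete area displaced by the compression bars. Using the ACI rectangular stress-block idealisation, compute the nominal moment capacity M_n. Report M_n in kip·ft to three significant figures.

M_n ≈ 964 kip·ft

Assume both steels yield.
a = (A_s − A'_s) f_y/(0.85 f'_c b) = (9.49 − 2.24) × 60/(0.85 × 3.5 × 15.2) = 9.620 in.
c = a/β₁ = 9.620/0.85 = 11.318 in; ε'_s = 0.003(c − d')/c = 0.0022 ≥ ε_y = 0.0021, so the compression steel yields.
M_n = (A_s − A'_s) f_y (d − a/2) + A'_s f_y (d − d') = 435 × (24.7 − 4.81) + 134.4 × (24.7 − 3) = 8652.2 + 2916.5 = 11568.7 kip·in = 11568.7/12 = 964.06 kip·ft.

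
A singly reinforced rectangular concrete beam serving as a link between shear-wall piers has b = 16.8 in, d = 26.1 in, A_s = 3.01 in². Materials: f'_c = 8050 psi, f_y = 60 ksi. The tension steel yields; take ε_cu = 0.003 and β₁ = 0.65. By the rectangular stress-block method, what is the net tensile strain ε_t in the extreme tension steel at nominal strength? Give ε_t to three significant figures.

a = A_s f_y/(0.85 f'_c b) = 1.571 in.
β₁ = 0.65, so c = a/β₁ = 1.571/0.65 = 2.417 in.
From the linear strain diagram with ε_cu = 0.003: ε_t = 0.003 (d − c)/c = 0.003 × (26.1 − 2.417)/2.417 = 0.0294.
Since ε_t ≥ 0.005, the section is tension-controlled.

ε_t ≈ 0.0294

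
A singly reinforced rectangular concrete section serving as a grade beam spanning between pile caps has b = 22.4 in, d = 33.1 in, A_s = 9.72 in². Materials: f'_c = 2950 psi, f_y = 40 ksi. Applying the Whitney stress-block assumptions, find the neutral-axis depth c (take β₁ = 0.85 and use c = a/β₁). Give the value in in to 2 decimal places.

c ≈ 8.14 in

T = A_s f_y = 9.72 × 40 = 388.8 kips.
a = T/(0.85 f'_c b) = 388.8/(0.85 × 2.95 × 22.4) = 6.9221 in.
With β₁ = 0.85, c = a/β₁ = 6.9221/0.85 = 8.14 in.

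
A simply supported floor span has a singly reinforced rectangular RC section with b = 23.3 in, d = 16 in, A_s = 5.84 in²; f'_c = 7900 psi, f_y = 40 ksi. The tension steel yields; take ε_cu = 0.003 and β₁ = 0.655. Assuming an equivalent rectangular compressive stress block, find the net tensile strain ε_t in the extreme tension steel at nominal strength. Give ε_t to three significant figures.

ε_t ≈ 0.0181

a = A_s f_y/(0.85 f'_c b) = 1.493 in.
β₁ = 0.655, so c = a/β₁ = 1.493/0.655 = 2.279 in.
From the linear strain diagram with ε_cu = 0.003: ε_t = 0.003 (d − c)/c = 0.003 × (16 − 2.279)/2.279 = 0.0181.
Since ε_t ≥ 0.005, the section is tension-controlled.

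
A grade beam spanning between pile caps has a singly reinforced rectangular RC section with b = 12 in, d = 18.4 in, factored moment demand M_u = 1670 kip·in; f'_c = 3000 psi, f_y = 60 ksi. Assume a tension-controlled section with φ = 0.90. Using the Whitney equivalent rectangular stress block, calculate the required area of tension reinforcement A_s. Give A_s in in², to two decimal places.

A_s ≈ 1.87 in²

M_n = M_u/φ = 1670/0.90 = 1855.56 kip·in.
From M_n = 0.85 f'_c a b (d − a/2):
a = d − √(d² − 2M_n/(0.85 f'_c b)) = 18.4 − √(18.4² − 2 × 1855.56/(0.85 × 3 × 12)) = 3.660 in.
A_s = 0.85 f'_c a b / f_y = 0.85 × 3 × 3.660 × 12 / 60 = 1.867 in².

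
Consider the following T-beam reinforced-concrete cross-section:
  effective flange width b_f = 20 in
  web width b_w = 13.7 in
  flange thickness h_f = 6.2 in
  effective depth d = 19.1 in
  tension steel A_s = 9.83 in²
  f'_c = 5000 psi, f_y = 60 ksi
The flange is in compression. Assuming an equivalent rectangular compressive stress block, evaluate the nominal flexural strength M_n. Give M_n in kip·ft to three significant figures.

Tension: T = A_s f_y = 9.83 × 60 = 589.8 kips.
Try a within the flange: a = T/(0.85 f'_c b_f) = 589.8/(0.85 × 5 × 20) = 6.939 in.
a = 6.939 > h_f = 6.2 in: the block extends into the web. Split into flange-overhang and web parts.
C_f = 0.85 f'_c (b_f − b_w) h_f = 0.85 × 5 × (20 − 13.7) × 6.2 = 166.0 kips.
Remaining web compression depth: a_w = (T − C_f)/(0.85 f'_c b_w) = (589.8 − 166.0)/(0.85 × 5 × 13.7) = 7.279 in.
M_n = C_f(d − h_f/2) + (T − C_f)(d − a_w/2) = 166.0 × (19.1 − 3.1) + 423.8 × (19.1 − 3.6395) = 2656.0 + 6552.2 = 9208.2 kip·in.
M_n = 9208.2/12 = 767.35 kip·ft.

M_n ≈ 767 kip·ft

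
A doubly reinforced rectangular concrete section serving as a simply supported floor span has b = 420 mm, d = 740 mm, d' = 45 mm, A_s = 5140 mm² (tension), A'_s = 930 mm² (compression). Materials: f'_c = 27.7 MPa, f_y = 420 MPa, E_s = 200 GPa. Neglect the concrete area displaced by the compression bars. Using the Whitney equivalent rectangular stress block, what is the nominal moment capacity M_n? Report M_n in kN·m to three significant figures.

Assume both tension and compression steel yield.
Net tension couple steel: A_s − A'_s = 4210 mm².
a = (A_s − A'_s) f_y / (0.85 f'_c b) = 1768200/(0.85 × 27.7 × 420) = 178.81 mm.
c = a/β₁ = 178.81/0.85 = 210.36 mm; ε'_s = 0.003(c − d')/c = 0.0024 ≥ f_y/E_s = 0.0021, so compression steel does yield.
M_n = (A_s − A'_s) f_y (d − a/2) + A'_s f_y (d − d') = [1768200 × (740 − 89.405) + 390600 × (740 − 45)] × 10⁻⁶ = 1150.38 + 271.47 = 1421.85 kN·m.

M_n ≈ 1420 kN·m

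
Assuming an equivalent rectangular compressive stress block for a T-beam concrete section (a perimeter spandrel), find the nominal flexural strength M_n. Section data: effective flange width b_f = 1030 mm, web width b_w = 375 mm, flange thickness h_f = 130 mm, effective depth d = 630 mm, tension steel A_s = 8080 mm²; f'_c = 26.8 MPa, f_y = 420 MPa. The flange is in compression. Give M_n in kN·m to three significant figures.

Tension: T = A_s f_y = 8080 × 420 = 3393600 N.
Try a within the flange: a = T/(0.85 f'_c b_f) = 3393600/(0.85 × 26.8 × 1030) = 144.63 mm.
a = 144.63 > h_f = 130 mm: the block extends into the web. Split into flange-overhang and web parts.
C_f = 0.85 f'_c (b_f − b_w) h_f = 0.85 × 26.8 × (1030 − 375) × 130 = 1939717 N.
Remaining web compression depth: a_w = (T − C_f)/(0.85 f'_c b_w) = (3393600 − 1939717)/(0.85 × 26.8 × 375) = 170.19 mm.
M_n = C_f(d − h_f/2) + (T − C_f)(d − a_w/2) = 1939717 × (630 − 65) + 1453883 × (630 − 85.095) = 1095.94 + 792.23 = 1888.17 × 10⁶ N·mm.
M_n = 1888.17 kN·m.

M_n ≈ 1890 kN·m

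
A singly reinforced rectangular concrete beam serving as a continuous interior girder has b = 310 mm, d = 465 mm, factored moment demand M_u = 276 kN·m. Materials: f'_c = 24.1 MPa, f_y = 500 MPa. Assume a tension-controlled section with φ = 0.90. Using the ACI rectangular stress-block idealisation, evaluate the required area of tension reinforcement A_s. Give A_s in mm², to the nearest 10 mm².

M_n = M_u/φ = 276/0.90 = 306.667 kN·m.
With M_n = 0.85 f'_c a b (d − a/2), solve the quadratic for a:
a = d − √(d² − 2M_n/(0.85 f'_c b)) = 465 − √(465² − 2 × 306.667×10⁶/(0.85 × 24.1 × 310)) = 119.11 mm.
A_s = 0.85 f'_c a b / f_y = 0.85 × 24.1 × 119.11 × 310 / 500 = 1512.8 mm².

A_s ≈ 1510 mm²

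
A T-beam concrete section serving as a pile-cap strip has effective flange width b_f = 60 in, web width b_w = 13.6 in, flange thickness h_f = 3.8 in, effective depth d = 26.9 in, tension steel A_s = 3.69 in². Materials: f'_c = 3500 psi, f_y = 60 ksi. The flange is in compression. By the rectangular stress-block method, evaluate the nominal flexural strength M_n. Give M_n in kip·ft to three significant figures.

Tension: T = A_s f_y = 3.69 × 60 = 221.4 kips.
Try a within the flange: a = T/(0.85 f'_c b_f) = 221.4/(0.85 × 3.5 × 60) = 1.240 in.
Since a = 1.240 ≤ h_f = 3.8 in, the stress block lies entirely in the flange; analyse as a rectangular beam of width b_f.
M_n = T(d − a/2) = 221.4 × (26.9 − 0.62) = 5818.4 kip·in.
M_n = 5818.4/12 = 484.87 kip·ft.

M_n ≈ 485 kip·ft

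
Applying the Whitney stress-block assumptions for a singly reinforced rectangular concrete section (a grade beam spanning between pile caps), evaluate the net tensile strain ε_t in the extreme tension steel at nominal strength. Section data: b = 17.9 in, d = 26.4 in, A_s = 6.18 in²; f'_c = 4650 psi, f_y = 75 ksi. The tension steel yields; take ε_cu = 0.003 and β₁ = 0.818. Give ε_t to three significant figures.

a = A_s f_y/(0.85 f'_c b) = 6.551 in.
β₁ = 0.818, so c = a/β₁ = 6.551/0.818 = 8.009 in.
From the linear strain diagram with ε_cu = 0.003: ε_t = 0.003 (d − c)/c = 0.003 × (26.4 − 8.009)/8.009 = 0.00689.
Since ε_t ≥ 0.005, the section is tension-controlled.

ε_t ≈ 0.00689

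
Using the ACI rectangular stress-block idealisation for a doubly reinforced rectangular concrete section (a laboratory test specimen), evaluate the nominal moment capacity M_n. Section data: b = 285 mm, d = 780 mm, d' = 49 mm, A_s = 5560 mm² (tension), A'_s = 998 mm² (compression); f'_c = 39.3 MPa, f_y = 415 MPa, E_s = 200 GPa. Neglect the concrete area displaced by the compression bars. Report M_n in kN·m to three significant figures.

Assume both tension and compression steel yield.
Net tension couple steel: A_s − A'_s = 4562 mm².
a = (A_s − A'_s) f_y / (0.85 f'_c b) = 1893230/(0.85 × 39.3 × 285) = 198.86 mm.
c = a/β₁ = 198.86/0.769 = 258.60 mm; ε'_s = 0.003(c − d')/c = 0.0024 ≥ f_y/E_s = 0.0021, so compression steel does yield.
M_n = (A_s − A'_s) f_y (d − a/2) + A'_s f_y (d − d') = [1893230 × (780 − 99.43) + 414170 × (780 − 49)] × 10⁻⁶ = 1288.48 + 302.76 = 1591.24 kN·m.

M_n ≈ 1590 kN·m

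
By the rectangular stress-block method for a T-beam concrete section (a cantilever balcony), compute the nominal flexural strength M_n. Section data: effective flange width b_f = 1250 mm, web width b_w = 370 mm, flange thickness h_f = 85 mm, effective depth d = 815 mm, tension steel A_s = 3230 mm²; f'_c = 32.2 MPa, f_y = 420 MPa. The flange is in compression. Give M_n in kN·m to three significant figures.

M_n ≈ 1080 kN·m

Tension: T = A_s f_y = 3230 × 420 = 1356600 N.
Try a within the flange: a = T/(0.85 f'_c b_f) = 1356600/(0.85 × 32.2 × 1250) = 39.65 mm.
Since a = 39.65 ≤ h_f = 85 mm, the stress block lies entirely in the flange; analyse as a rectangular beam of width b_f.
M_n = T(d − a/2) = 1356600 × (815 − 19.825) = 1078.73 × 10⁶ N·mm.
M_n = 1078.73 kN·m.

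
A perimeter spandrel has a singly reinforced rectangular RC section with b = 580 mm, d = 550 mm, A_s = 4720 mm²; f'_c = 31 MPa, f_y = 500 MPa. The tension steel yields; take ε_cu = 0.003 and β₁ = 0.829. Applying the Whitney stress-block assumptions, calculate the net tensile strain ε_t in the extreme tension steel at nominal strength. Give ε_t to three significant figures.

a = A_s f_y/(0.85 f'_c b) = 154.42 mm.
β₁ = 0.829, so c = a/β₁ = 154.42/0.829 = 186.27 mm.
From the linear strain diagram with ε_cu = 0.003: ε_t = 0.003 (d − c)/c = 0.003 × (550 − 186.27)/186.27 = 0.00586.
Since ε_t ≥ 0.005, the section is tension-controlled.

ε_t ≈ 0.00586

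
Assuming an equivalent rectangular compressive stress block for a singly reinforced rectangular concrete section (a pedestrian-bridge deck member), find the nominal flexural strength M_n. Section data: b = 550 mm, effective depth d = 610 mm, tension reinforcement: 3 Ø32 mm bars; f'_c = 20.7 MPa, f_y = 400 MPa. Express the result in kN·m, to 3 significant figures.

M_n ≈ 540 kN·m

A_s = 3 × 804 = 2412 mm².
T = A_s f_y = 2412 × 400 = 964800 N = 964.8 kN.
From C = T: a = T/(0.85 f'_c b) = 964800/(0.85 × 20.7 × 550) = 99.70 mm.
M_n = T(d − a/2) = 964.8 kN × (610 − 49.85) mm = 540.43 kN·m.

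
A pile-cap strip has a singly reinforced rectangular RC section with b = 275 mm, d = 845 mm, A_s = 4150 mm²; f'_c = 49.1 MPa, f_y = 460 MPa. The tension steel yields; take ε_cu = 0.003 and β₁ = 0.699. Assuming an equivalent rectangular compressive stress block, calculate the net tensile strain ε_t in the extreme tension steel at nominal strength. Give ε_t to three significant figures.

ε_t ≈ 0.00765

a = A_s f_y/(0.85 f'_c b) = 166.33 mm.
β₁ = 0.699, so c = a/β₁ = 166.33/0.699 = 237.95 mm.
From the linear strain diagram with ε_cu = 0.003: ε_t = 0.003 (d − c)/c = 0.003 × (845 − 237.95)/237.95 = 0.00765.
Since ε_t ≥ 0.005, the section is tension-controlled.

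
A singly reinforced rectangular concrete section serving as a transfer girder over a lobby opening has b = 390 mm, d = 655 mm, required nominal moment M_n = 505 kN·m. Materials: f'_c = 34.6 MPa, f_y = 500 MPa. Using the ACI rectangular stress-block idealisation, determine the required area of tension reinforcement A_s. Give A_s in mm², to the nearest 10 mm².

A_s ≈ 1630 mm²

With M_n = 0.85 f'_c a b (d − a/2), solve the quadratic for a:
a = d − √(d² − 2M_n/(0.85 f'_c b)) = 655 − √(655² − 2 × 505×10⁶/(0.85 × 34.6 × 390)) = 71.07 mm.
A_s = 0.85 f'_c a b / f_y = 0.85 × 34.6 × 71.07 × 390 / 500 = 1630.3 mm².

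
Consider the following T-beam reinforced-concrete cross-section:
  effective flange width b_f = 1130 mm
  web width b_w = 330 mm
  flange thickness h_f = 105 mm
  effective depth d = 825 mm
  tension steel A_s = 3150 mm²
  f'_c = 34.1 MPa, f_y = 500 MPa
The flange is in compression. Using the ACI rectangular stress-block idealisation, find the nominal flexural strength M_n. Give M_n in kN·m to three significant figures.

Tension: T = A_s f_y = 3150 × 500 = 1575000 N.
Try a within the flange: a = T/(0.85 f'_c b_f) = 1575000/(0.85 × 34.1 × 1130) = 48.09 mm.
Since a = 48.09 ≤ h_f = 105 mm, the stress block lies entirely in the flange; analyse as a rectangular beam of width b_f.
M_n = T(d − a/2) = 1575000 × (825 − 24.045) = 1261.50 × 10⁶ N·mm.
M_n = 1261.50 kN·m.

M_n ≈ 1260 kN·m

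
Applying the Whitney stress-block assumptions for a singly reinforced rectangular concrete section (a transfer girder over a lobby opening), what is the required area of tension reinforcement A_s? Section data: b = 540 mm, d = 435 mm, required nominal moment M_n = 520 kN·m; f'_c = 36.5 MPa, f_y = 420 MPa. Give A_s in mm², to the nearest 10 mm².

A_s ≈ 3130 mm²

With M_n = 0.85 f'_c a b (d − a/2), solve the quadratic for a:
a = d − √(d² − 2M_n/(0.85 f'_c b)) = 435 − √(435² − 2 × 520×10⁶/(0.85 × 36.5 × 540)) = 78.42 mm.
A_s = 0.85 f'_c a b / f_y = 0.85 × 36.5 × 78.42 × 540 / 420 = 3128.1 mm².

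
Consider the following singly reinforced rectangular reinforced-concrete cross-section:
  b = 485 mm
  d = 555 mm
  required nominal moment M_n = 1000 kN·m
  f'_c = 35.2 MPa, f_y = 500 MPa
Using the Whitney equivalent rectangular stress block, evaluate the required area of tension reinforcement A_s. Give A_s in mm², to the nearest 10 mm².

With M_n = 0.85 f'_c a b (d − a/2), solve the quadratic for a:
a = d − √(d² − 2M_n/(0.85 f'_c b)) = 555 − √(555² − 2 × 1000×10⁶/(0.85 × 35.2 × 485)) = 142.45 mm.
A_s = 0.85 f'_c a b / f_y = 0.85 × 35.2 × 142.45 × 485 / 500 = 4134.2 mm².

A_s ≈ 4130 mm²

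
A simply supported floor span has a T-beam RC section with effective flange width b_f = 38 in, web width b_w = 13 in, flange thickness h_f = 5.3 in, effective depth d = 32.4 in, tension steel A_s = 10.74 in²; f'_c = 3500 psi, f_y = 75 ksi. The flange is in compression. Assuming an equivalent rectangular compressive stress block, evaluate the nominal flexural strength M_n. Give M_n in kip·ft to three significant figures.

Tension: T = A_s f_y = 10.74 × 75 = 805.5 kips.
Try a within the flange: a = T/(0.85 f'_c b_f) = 805.5/(0.85 × 3.5 × 38) = 7.125 in.
a = 7.125 > h_f = 5.3 in: the block extends into the web. Split into flange-overhang and web parts.
C_f = 0.85 f'_c (b_f − b_w) h_f = 0.85 × 3.5 × (38 − 13) × 5.3 = 394.2 kips.
Remaining web compression depth: a_w = (T − C_f)/(0.85 f'_c b_w) = (805.5 − 394.2)/(0.85 × 3.5 × 13) = 10.635 in.
M_n = C_f(d − h_f/2) + (T − C_f)(d − a_w/2) = 394.2 × (32.4 − 2.65) + 411.3 × (32.4 − 5.3175) = 11727.5 + 11139.0 = 22866.5 kip·in.
M_n = 22866.5/12 = 1905.54 kip·ft.

M_n ≈ 1910 kip·ft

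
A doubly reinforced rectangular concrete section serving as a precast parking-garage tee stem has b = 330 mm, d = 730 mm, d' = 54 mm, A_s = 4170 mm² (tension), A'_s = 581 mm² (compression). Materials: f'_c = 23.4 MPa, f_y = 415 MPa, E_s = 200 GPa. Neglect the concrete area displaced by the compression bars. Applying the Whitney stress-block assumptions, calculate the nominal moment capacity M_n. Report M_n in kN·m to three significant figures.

Assume both tension and compression steel yield.
Net tension couple steel: A_s − A'_s = 3589 mm².
a = (A_s − A'_s) f_y / (0.85 f'_c b) = 1489435/(0.85 × 23.4 × 330) = 226.92 mm.
c = a/β₁ = 226.92/0.85 = 266.96 mm; ε'_s = 0.003(c − d')/c = 0.0024 ≥ f_y/E_s = 0.0021, so compression steel does yield.
M_n = (A_s − A'_s) f_y (d − a/2) + A'_s f_y (d − d') = [1489435 × (730 − 113.46) + 241115 × (730 − 54)] × 10⁻⁶ = 918.30 + 162.99 = 1081.29 kN·m.

M_n ≈ 1080 kN·m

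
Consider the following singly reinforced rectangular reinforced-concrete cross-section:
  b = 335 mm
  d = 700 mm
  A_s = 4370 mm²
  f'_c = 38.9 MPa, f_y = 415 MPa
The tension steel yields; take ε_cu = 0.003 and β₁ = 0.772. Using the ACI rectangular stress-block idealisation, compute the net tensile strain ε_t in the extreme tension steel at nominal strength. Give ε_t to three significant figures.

ε_t ≈ 0.00690

a = A_s f_y/(0.85 f'_c b) = 163.73 mm.
β₁ = 0.772, so c = a/β₁ = 163.73/0.772 = 212.09 mm.
From the linear strain diagram with ε_cu = 0.003: ε_t = 0.003 (d − c)/c = 0.003 × (700 − 212.09)/212.09 = 0.00690.
Since ε_t ≥ 0.005, the section is tension-controlled.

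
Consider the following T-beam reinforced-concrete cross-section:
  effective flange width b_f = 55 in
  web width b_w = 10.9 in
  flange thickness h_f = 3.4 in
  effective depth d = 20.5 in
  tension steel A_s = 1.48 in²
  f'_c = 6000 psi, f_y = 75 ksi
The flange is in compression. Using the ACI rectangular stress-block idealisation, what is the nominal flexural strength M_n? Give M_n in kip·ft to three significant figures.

M_n ≈ 188 kip·ft

Tension: T = A_s f_y = 1.48 × 75 = 111 kips.
Try a within the flange: a = T/(0.85 f'_c b_f) = 111/(0.85 × 6 × 55) = 0.396 in.
Since a = 0.396 ≤ h_f = 3.4 in, the stress block lies entirely in the flange; analyse as a rectangular beam of width b_f.
M_n = T(d − a/2) = 111 × (20.5 − 0.198) = 2253.5 kip·in.
M_n = 2253.5/12 = 187.79 kip·ft.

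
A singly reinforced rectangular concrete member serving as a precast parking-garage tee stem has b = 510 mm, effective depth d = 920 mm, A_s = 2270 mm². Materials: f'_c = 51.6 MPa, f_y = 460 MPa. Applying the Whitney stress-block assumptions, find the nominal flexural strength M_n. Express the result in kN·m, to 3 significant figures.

M_n ≈ 936 kN·m

T = A_s f_y = 2270 × 460 = 1044200 N = 1044.2 kN.
From C = T: a = T/(0.85 f'_c b) = 1044200/(0.85 × 51.6 × 510) = 46.68 mm.
M_n = T(d − a/2) = 1044.2 kN × (920 − 23.34) mm = 936.29 kN·m.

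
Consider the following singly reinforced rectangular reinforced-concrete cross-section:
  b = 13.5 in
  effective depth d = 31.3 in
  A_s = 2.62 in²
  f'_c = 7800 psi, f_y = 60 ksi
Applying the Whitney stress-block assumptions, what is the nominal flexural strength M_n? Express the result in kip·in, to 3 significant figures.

T = A_s f_y = 2.62 × 60 = 157.2 kips.
a = T/(0.85 f'_c b) = 157.2/(0.85 × 7.8 × 13.5) = 1.756 in.
M_n = T(d − a/2) = 157.2 × (31.3 − 0.878) = 4782.3 kip·in.

M_n ≈ 4780 kip·in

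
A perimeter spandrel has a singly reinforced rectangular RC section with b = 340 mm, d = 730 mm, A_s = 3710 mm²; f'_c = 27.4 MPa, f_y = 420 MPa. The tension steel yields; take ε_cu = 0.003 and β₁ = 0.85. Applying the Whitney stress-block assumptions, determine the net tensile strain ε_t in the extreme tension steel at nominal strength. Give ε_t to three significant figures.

a = A_s f_y/(0.85 f'_c b) = 196.78 mm.
β₁ = 0.85, so c = a/β₁ = 196.78/0.85 = 231.51 mm.
From the linear strain diagram with ε_cu = 0.003: ε_t = 0.003 (d − c)/c = 0.003 × (730 − 231.51)/231.51 = 0.00646.
Since ε_t ≥ 0.005, the section is tension-controlled.

ε_t ≈ 0.00646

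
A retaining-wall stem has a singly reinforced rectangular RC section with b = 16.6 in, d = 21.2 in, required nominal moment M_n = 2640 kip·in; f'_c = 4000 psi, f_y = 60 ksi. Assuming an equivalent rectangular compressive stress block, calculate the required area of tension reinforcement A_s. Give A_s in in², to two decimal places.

A_s ≈ 2.20 in²

From M_n = 0.85 f'_c a b (d − a/2):
a = d − √(d² − 2M_n/(0.85 f'_c b)) = 21.2 − √(21.2² − 2 × 2640/(0.85 × 4 × 16.6)) = 2.335 in.
A_s = 0.85 f'_c a b / f_y = 0.85 × 4 × 2.335 × 16.6 / 60 = 2.196 in².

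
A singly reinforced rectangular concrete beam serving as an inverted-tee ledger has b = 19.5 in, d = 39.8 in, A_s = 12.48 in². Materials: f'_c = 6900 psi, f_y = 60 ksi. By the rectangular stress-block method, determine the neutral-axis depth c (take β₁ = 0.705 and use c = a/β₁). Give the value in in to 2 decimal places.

c ≈ 9.29 in

T = A_s f_y = 12.48 × 60 = 748.8 kips.
a = T/(0.85 f'_c b) = 748.8/(0.85 × 6.9 × 19.5) = 6.5473 in.
With β₁ = 0.705, c = a/β₁ = 6.5473/0.705 = 9.29 in.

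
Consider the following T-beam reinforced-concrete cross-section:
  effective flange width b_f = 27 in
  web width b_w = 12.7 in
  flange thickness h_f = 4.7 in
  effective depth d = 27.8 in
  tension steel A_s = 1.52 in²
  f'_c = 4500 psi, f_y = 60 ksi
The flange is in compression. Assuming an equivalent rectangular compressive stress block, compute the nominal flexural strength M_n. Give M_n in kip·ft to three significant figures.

M_n ≈ 208 kip·ft

Tension: T = A_s f_y = 1.52 × 60 = 91.2 kips.
Try a within the flange: a = T/(0.85 f'_c b_f) = 91.2/(0.85 × 4.5 × 27) = 0.883 in.
Since a = 0.883 ≤ h_f = 4.7 in, the stress block lies entirely in the flange; analyse as a rectangular beam of width b_f.
M_n = T(d − a/2) = 91.2 × (27.8 − 0.4415) = 2495.1 kip·in.
M_n = 2495.1/12 = 207.93 kip·ft.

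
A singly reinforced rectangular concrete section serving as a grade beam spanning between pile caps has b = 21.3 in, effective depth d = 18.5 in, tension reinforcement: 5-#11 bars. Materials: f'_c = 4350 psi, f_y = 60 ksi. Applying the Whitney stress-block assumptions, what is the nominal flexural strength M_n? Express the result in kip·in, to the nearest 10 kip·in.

A_s = 5 × 1.56 = 7.8 in².
T = A_s f_y = 7.8 × 60 = 468 kips.
a = T/(0.85 f'_c b) = 468/(0.85 × 4.35 × 21.3) = 5.942 in.
M_n = T(d − a/2) = 468 × (18.5 − 2.971) = 7267.6 kip·in.

M_n ≈ 7270 kip·in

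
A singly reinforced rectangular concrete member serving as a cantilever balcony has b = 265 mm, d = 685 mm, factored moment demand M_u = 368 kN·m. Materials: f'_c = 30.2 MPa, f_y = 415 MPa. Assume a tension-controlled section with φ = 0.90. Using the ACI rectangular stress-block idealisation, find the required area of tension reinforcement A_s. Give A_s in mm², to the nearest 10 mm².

A_s ≈ 1540 mm²

M_n = M_u/φ = 368/0.90 = 408.889 kN·m.
With M_n = 0.85 f'_c a b (d − a/2), solve the quadratic for a:
a = d − √(d² − 2M_n/(0.85 f'_c b)) = 685 − √(685² − 2 × 408.889×10⁶/(0.85 × 30.2 × 265)) = 94.23 mm.
A_s = 0.85 f'_c a b / f_y = 0.85 × 30.2 × 94.23 × 265 / 415 = 1544.6 mm².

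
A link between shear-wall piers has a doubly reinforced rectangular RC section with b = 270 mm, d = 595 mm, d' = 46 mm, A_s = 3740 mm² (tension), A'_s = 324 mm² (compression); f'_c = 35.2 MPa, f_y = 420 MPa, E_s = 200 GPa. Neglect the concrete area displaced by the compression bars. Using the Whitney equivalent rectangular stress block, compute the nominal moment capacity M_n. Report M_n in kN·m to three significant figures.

M_n ≈ 801 kN·m

Assume both tension and compression steel yield.
Net tension couple steel: A_s − A'_s = 3416 mm².
a = (A_s − A'_s) f_y / (0.85 f'_c b) = 1434720/(0.85 × 35.2 × 270) = 177.60 mm.
c = a/β₁ = 177.60/0.799 = 222.28 mm; ε'_s = 0.003(c − d')/c = 0.0024 ≥ f_y/E_s = 0.0021, so compression steel does yield.
M_n = (A_s − A'_s) f_y (d − a/2) + A'_s f_y (d − d') = [1434720 × (595 − 88.8) + 136080 × (595 − 46)] × 10⁻⁶ = 726.26 + 74.71 = 800.97 kN·m.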